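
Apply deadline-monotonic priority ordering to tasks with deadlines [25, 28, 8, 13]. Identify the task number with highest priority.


Sort tasks by relative deadline (ascending):
  Task 3: deadline = 8
  Task 4: deadline = 13
  Task 1: deadline = 25
  Task 2: deadline = 28
Priority order (highest first): [3, 4, 1, 2]
Highest priority task = 3

3


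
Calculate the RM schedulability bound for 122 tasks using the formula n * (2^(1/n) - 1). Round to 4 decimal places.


Compute 2^(1/122) = 1.0056977048
Subtract 1: 1.0056977048 - 1 = 0.0056977048
Multiply by n: 122 * 0.0056977048 = 0.6951199856
Round to 4 dp: 0.6951

0.6951


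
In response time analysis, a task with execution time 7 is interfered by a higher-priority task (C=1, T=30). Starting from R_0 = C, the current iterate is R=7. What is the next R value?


R_next = C + ceil(R_prev / T_hp) * C_hp
ceil(7 / 30) = ceil(0.2333) = 1
Interference = 1 * 1 = 1
R_next = 7 + 1 = 8

8


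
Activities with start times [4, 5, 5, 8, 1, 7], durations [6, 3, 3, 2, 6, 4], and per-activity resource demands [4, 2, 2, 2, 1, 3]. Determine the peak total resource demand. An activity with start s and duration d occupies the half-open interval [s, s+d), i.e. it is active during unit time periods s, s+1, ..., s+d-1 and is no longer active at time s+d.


Each activity i is active on [start_i, start_i + duration_i).
Compute total resource usage per time slot:
  t=0: active resources = [], total = 0
  t=1: active resources = [1], total = 1
  t=2: active resources = [1], total = 1
  t=3: active resources = [1], total = 1
  t=4: active resources = [4, 1], total = 5
  t=5: active resources = [4, 2, 2, 1], total = 9
  t=6: active resources = [4, 2, 2, 1], total = 9
  t=7: active resources = [4, 2, 2, 3], total = 11
  t=8: active resources = [4, 2, 3], total = 9
  t=9: active resources = [4, 2, 3], total = 9
  t=10: active resources = [3], total = 3
Peak resource demand = 11

11


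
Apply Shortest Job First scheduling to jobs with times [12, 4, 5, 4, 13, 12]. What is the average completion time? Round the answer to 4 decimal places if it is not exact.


SJF order (ascending): [4, 4, 5, 12, 12, 13]
Completion times:
  Job 1: burst=4, C=4
  Job 2: burst=4, C=8
  Job 3: burst=5, C=13
  Job 4: burst=12, C=25
  Job 5: burst=12, C=37
  Job 6: burst=13, C=50
Average completion = 137/6 = 22.8333

22.8333


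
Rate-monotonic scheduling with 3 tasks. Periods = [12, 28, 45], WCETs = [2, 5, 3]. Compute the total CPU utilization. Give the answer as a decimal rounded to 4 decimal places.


Compute individual utilizations (exact fractions):
  Task 1: C/T = 2/12 = 1/6 (approx. 0.1667)
  Task 2: C/T = 5/28 (approx. 0.1786)
  Task 3: C/T = 3/45 = 1/15 (approx. 0.0667)
Total utilization U = 1/6 + 5/28 + 1/15 = 173/420
Rounded to 4 decimal places: U = 0.4119
RM (Liu & Layland) bound for 3 tasks = 0.779763; compare with U = 173/420 (approx. 0.411905)
U <= bound, so schedulable by RM sufficient condition.

0.4119


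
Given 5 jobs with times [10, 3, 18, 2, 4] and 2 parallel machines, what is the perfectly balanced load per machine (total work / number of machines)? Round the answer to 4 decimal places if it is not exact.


Total processing time = 10 + 3 + 18 + 2 + 4 = 37
Number of machines = 2
Ideal balanced load = 37 / 2 = 18.5

18.5


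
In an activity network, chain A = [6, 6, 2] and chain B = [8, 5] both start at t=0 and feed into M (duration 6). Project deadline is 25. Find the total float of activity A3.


Forward pass: ES(A3) = sum of predecessors on chain A = 12
EF = ES + duration = 12 + 2 = 14
Backward pass: LF(M) = deadline = 25; LS(M) = 25 - 6 = 19
LF(A3) = LS(M) - sum(successors on chain A) = 19 - 0 = 19
LS = LF - duration = 19 - 2 = 17
Total float = LS - ES = 17 - 12 = 5

5


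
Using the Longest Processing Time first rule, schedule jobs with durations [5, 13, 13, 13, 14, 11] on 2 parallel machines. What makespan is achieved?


Sort jobs in decreasing order (LPT): [14, 13, 13, 13, 11, 5]
Assign each job to the least loaded machine:
  Machine 1: jobs [14, 13, 5], load = 32
  Machine 2: jobs [13, 13, 11], load = 37
Makespan = max load = 37

37


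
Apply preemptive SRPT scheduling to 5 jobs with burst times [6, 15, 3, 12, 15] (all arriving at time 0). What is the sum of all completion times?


Since all jobs arrive at t=0, SRPT equals SPT ordering.
SPT order: [3, 6, 12, 15, 15]
Completion times:
  Job 1: p=3, C=3
  Job 2: p=6, C=9
  Job 3: p=12, C=21
  Job 4: p=15, C=36
  Job 5: p=15, C=51
Total completion time = 3 + 9 + 21 + 36 + 51 = 120

120


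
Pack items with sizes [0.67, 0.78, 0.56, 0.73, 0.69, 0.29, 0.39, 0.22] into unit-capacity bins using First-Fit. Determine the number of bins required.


Place items sequentially using First-Fit:
  Item 0.67 -> new Bin 1
  Item 0.78 -> new Bin 2
  Item 0.56 -> new Bin 3
  Item 0.73 -> new Bin 4
  Item 0.69 -> new Bin 5
  Item 0.29 -> Bin 1 (now 0.96)
  Item 0.39 -> Bin 3 (now 0.95)
  Item 0.22 -> Bin 2 (now 1.0)
Total bins used = 5

5


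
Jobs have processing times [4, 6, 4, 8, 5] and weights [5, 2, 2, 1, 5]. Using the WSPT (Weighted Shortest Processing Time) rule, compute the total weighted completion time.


Compute p/w ratios and sort ascending (WSPT): [(4, 5), (5, 5), (4, 2), (6, 2), (8, 1)]
Compute weighted completion times:
  Job (p=4,w=5): C=4, w*C=5*4=20
  Job (p=5,w=5): C=9, w*C=5*9=45
  Job (p=4,w=2): C=13, w*C=2*13=26
  Job (p=6,w=2): C=19, w*C=2*19=38
  Job (p=8,w=1): C=27, w*C=1*27=27
Total weighted completion time = 156

156


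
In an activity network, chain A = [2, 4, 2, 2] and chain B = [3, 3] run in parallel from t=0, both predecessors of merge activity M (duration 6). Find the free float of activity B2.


ES(B2) = sum of predecessors on chain B = 3
EF(B2) = ES + duration = 3 + 3 = 6
Successor of B2 is M. ES(M) = max(sum(A), sum(B)) = max(10, 6) = 10
Free float = ES(successor) - EF(current) = 10 - 6 = 4

4


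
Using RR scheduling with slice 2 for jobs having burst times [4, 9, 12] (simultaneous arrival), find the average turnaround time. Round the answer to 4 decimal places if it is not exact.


Time quantum = 2
Execution trace:
  J1 runs 2 units, time = 2
  J2 runs 2 units, time = 4
  J3 runs 2 units, time = 6
  J1 runs 2 units, time = 8
  J2 runs 2 units, time = 10
  J3 runs 2 units, time = 12
  J2 runs 2 units, time = 14
  J3 runs 2 units, time = 16
  J2 runs 2 units, time = 18
  J3 runs 2 units, time = 20
  J2 runs 1 units, time = 21
  J3 runs 2 units, time = 23
  J3 runs 2 units, time = 25
Finish times: [8, 21, 25]
Average turnaround = 54/3 = 18.0

18.0


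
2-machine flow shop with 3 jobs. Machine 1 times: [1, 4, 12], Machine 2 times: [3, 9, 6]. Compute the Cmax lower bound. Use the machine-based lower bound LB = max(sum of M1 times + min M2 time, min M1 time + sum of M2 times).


LB1 = sum(M1 times) + min(M2 times) = 17 + 3 = 20
LB2 = min(M1 times) + sum(M2 times) = 1 + 18 = 19
Lower bound = max(LB1, LB2) = max(20, 19) = 20

20


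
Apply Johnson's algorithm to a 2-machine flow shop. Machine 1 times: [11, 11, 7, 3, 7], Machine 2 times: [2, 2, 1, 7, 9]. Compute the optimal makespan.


Apply Johnson's rule:
  Group 1 (a <= b): [(4, 3, 7), (5, 7, 9)]
  Group 2 (a > b): [(1, 11, 2), (2, 11, 2), (3, 7, 1)]
Optimal job order: [4, 5, 1, 2, 3]
Schedule:
  Job 4: M1 done at 3, M2 done at 10
  Job 5: M1 done at 10, M2 done at 19
  Job 1: M1 done at 21, M2 done at 23
  Job 2: M1 done at 32, M2 done at 34
  Job 3: M1 done at 39, M2 done at 40
Makespan = 40

40


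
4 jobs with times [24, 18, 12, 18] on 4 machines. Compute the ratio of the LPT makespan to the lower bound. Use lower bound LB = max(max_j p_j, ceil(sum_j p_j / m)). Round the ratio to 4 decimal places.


LPT order: [24, 18, 18, 12]
Machine loads after assignment: [24, 18, 18, 12]
LPT makespan = 24
Lower bound = max(max_job, ceil(total/4)) = max(24, 18) = 24
Ratio = 24 / 24 = 1.0

1.0


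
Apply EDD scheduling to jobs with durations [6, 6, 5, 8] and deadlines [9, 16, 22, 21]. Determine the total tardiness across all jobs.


Sort by due date (EDD order): [(6, 9), (6, 16), (8, 21), (5, 22)]
Compute completion times and tardiness:
  Job 1: p=6, d=9, C=6, tardiness=max(0,6-9)=0
  Job 2: p=6, d=16, C=12, tardiness=max(0,12-16)=0
  Job 3: p=8, d=21, C=20, tardiness=max(0,20-21)=0
  Job 4: p=5, d=22, C=25, tardiness=max(0,25-22)=3
Total tardiness = 3

3


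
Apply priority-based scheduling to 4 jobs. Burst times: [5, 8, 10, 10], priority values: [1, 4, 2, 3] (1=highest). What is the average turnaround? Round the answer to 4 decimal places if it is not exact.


Sort by priority (ascending = highest first):
Order: [(1, 5), (2, 10), (3, 10), (4, 8)]
Completion times:
  Priority 1, burst=5, C=5
  Priority 2, burst=10, C=15
  Priority 3, burst=10, C=25
  Priority 4, burst=8, C=33
Average turnaround = 78/4 = 19.5

19.5


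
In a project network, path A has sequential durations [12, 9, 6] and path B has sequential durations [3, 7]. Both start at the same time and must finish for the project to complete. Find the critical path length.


Path A total = 12 + 9 + 6 = 27
Path B total = 3 + 7 = 10
Critical path = longest path = max(27, 10) = 27

27


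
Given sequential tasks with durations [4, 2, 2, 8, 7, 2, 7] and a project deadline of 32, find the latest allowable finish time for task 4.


LF(activity 4) = deadline - sum of successor durations
Successors: activities 5 through 7 with durations [7, 2, 7]
Sum of successor durations = 16
LF = 32 - 16 = 16

16


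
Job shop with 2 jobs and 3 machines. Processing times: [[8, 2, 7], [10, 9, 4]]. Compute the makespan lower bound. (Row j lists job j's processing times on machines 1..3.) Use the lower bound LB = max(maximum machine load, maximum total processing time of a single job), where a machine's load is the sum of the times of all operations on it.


Machine loads:
  Machine 1: 8 + 10 = 18
  Machine 2: 2 + 9 = 11
  Machine 3: 7 + 4 = 11
Max machine load = 18
Job totals:
  Job 1: 17
  Job 2: 23
Max job total = 23
Lower bound = max(18, 23) = 23

23


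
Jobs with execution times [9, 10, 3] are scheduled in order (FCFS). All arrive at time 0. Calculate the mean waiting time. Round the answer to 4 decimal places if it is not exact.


FCFS order (as given): [9, 10, 3]
Waiting times:
  Job 1: wait = 0
  Job 2: wait = 9
  Job 3: wait = 19
Sum of waiting times = 28
Average waiting time = 28/3 = 9.3333

9.3333


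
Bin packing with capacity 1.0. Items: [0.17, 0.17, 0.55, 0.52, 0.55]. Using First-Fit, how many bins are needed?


Place items sequentially using First-Fit:
  Item 0.17 -> new Bin 1
  Item 0.17 -> Bin 1 (now 0.34)
  Item 0.55 -> Bin 1 (now 0.89)
  Item 0.52 -> new Bin 2
  Item 0.55 -> new Bin 3
Total bins used = 3

3


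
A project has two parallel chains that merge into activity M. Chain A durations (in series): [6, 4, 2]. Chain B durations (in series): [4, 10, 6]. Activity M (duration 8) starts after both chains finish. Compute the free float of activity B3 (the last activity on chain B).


ES(B3) = sum of predecessors on chain B = 14
EF(B3) = ES + duration = 14 + 6 = 20
Successor of B3 is M. ES(M) = max(sum(A), sum(B)) = max(12, 20) = 20
Free float = ES(successor) - EF(current) = 20 - 20 = 0

0


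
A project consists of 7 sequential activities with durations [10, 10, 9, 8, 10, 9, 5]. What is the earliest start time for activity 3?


Activity 3 starts after activities 1 through 2 complete.
Predecessor durations: [10, 10]
ES = 10 + 10 = 20

20


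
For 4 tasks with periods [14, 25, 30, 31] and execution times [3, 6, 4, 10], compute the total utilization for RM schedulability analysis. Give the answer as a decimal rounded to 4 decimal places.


Compute individual utilizations (exact fractions):
  Task 1: C/T = 3/14 (approx. 0.2143)
  Task 2: C/T = 6/25 (approx. 0.24)
  Task 3: C/T = 4/30 = 2/15 (approx. 0.1333)
  Task 4: C/T = 10/31 (approx. 0.3226)
Total utilization U = 3/14 + 6/25 + 2/15 + 10/31 = 29627/32550
Rounded to 4 decimal places: U = 0.9102
RM (Liu & Layland) bound for 4 tasks = 0.756828; compare with U = 29627/32550 (approx. 0.910200)
bound < U <= 1, so the RM sufficient condition is not met (inconclusive; an exact test such as response-time analysis is needed).

0.9102


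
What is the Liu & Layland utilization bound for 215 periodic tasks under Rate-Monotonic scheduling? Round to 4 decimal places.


Compute 2^(1/215) = 1.0032291429
Subtract 1: 1.0032291429 - 1 = 0.0032291429
Multiply by n: 215 * 0.0032291429 = 0.6942657235
Round to 4 dp: 0.6943

0.6943


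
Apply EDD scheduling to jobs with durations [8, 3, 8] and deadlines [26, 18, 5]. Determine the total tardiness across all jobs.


Sort by due date (EDD order): [(8, 5), (3, 18), (8, 26)]
Compute completion times and tardiness:
  Job 1: p=8, d=5, C=8, tardiness=max(0,8-5)=3
  Job 2: p=3, d=18, C=11, tardiness=max(0,11-18)=0
  Job 3: p=8, d=26, C=19, tardiness=max(0,19-26)=0
Total tardiness = 3

3


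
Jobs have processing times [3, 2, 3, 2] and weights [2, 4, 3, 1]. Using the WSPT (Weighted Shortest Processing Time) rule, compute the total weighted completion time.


Compute p/w ratios and sort ascending (WSPT): [(2, 4), (3, 3), (3, 2), (2, 1)]
Compute weighted completion times:
  Job (p=2,w=4): C=2, w*C=4*2=8
  Job (p=3,w=3): C=5, w*C=3*5=15
  Job (p=3,w=2): C=8, w*C=2*8=16
  Job (p=2,w=1): C=10, w*C=1*10=10
Total weighted completion time = 49

49


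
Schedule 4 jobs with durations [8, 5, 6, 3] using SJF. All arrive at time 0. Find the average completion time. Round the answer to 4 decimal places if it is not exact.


SJF order (ascending): [3, 5, 6, 8]
Completion times:
  Job 1: burst=3, C=3
  Job 2: burst=5, C=8
  Job 3: burst=6, C=14
  Job 4: burst=8, C=22
Average completion = 47/4 = 11.75

11.75


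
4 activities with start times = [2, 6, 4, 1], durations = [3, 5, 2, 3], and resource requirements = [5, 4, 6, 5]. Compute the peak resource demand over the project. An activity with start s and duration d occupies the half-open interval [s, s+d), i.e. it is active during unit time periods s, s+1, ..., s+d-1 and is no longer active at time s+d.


Each activity i is active on [start_i, start_i + duration_i).
Compute total resource usage per time slot:
  t=0: active resources = [], total = 0
  t=1: active resources = [5], total = 5
  t=2: active resources = [5, 5], total = 10
  t=3: active resources = [5, 5], total = 10
  t=4: active resources = [5, 6], total = 11
  t=5: active resources = [6], total = 6
  t=6: active resources = [4], total = 4
  t=7: active resources = [4], total = 4
  t=8: active resources = [4], total = 4
  t=9: active resources = [4], total = 4
  t=10: active resources = [4], total = 4
Peak resource demand = 11

11


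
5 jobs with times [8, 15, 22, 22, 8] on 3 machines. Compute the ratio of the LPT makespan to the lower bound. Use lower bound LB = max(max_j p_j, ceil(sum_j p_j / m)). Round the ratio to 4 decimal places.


LPT order: [22, 22, 15, 8, 8]
Machine loads after assignment: [30, 22, 23]
LPT makespan = 30
Lower bound = max(max_job, ceil(total/3)) = max(22, 25) = 25
Ratio = 30 / 25 = 1.2

1.2


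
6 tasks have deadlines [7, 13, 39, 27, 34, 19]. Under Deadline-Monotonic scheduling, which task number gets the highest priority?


Sort tasks by relative deadline (ascending):
  Task 1: deadline = 7
  Task 2: deadline = 13
  Task 6: deadline = 19
  Task 4: deadline = 27
  Task 5: deadline = 34
  Task 3: deadline = 39
Priority order (highest first): [1, 2, 6, 4, 5, 3]
Highest priority task = 1

1


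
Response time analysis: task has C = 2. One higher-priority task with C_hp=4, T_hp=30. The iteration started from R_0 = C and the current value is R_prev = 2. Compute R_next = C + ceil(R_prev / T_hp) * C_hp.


R_next = C + ceil(R_prev / T_hp) * C_hp
ceil(2 / 30) = ceil(0.0667) = 1
Interference = 1 * 4 = 4
R_next = 2 + 4 = 6

6


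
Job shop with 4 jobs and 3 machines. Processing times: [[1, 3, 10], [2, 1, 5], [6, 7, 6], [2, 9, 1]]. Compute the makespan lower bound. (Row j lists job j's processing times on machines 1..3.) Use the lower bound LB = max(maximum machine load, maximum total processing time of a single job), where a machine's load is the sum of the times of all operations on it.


Machine loads:
  Machine 1: 1 + 2 + 6 + 2 = 11
  Machine 2: 3 + 1 + 7 + 9 = 20
  Machine 3: 10 + 5 + 6 + 1 = 22
Max machine load = 22
Job totals:
  Job 1: 14
  Job 2: 8
  Job 3: 19
  Job 4: 12
Max job total = 19
Lower bound = max(22, 19) = 22

22


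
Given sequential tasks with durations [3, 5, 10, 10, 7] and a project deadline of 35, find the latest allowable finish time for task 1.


LF(activity 1) = deadline - sum of successor durations
Successors: activities 2 through 5 with durations [5, 10, 10, 7]
Sum of successor durations = 32
LF = 35 - 32 = 3

3


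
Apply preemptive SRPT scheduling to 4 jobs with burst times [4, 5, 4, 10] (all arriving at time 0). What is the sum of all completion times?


Since all jobs arrive at t=0, SRPT equals SPT ordering.
SPT order: [4, 4, 5, 10]
Completion times:
  Job 1: p=4, C=4
  Job 2: p=4, C=8
  Job 3: p=5, C=13
  Job 4: p=10, C=23
Total completion time = 4 + 8 + 13 + 23 = 48

48


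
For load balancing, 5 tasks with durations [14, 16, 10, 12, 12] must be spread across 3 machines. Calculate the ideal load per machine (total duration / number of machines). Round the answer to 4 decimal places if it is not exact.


Total processing time = 14 + 16 + 10 + 12 + 12 = 64
Number of machines = 3
Ideal balanced load = 64 / 3 = 21.3333

21.3333


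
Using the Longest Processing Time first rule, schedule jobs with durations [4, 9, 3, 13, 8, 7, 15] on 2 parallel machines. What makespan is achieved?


Sort jobs in decreasing order (LPT): [15, 13, 9, 8, 7, 4, 3]
Assign each job to the least loaded machine:
  Machine 1: jobs [15, 8, 4, 3], load = 30
  Machine 2: jobs [13, 9, 7], load = 29
Makespan = max load = 30

30


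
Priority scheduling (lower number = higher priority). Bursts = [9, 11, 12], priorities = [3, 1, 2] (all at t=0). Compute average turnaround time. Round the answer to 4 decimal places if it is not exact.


Sort by priority (ascending = highest first):
Order: [(1, 11), (2, 12), (3, 9)]
Completion times:
  Priority 1, burst=11, C=11
  Priority 2, burst=12, C=23
  Priority 3, burst=9, C=32
Average turnaround = 66/3 = 22.0

22.0


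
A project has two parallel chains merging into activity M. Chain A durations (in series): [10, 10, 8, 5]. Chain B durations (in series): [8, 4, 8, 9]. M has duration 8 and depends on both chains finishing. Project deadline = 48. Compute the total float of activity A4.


Forward pass: ES(A4) = sum of predecessors on chain A = 28
EF = ES + duration = 28 + 5 = 33
Backward pass: LF(M) = deadline = 48; LS(M) = 48 - 8 = 40
LF(A4) = LS(M) - sum(successors on chain A) = 40 - 0 = 40
LS = LF - duration = 40 - 5 = 35
Total float = LS - ES = 35 - 28 = 7

7


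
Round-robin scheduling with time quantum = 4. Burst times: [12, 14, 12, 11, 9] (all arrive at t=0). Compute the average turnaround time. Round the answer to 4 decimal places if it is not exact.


Time quantum = 4
Execution trace:
  J1 runs 4 units, time = 4
  J2 runs 4 units, time = 8
  J3 runs 4 units, time = 12
  J4 runs 4 units, time = 16
  J5 runs 4 units, time = 20
  J1 runs 4 units, time = 24
  J2 runs 4 units, time = 28
  J3 runs 4 units, time = 32
  J4 runs 4 units, time = 36
  J5 runs 4 units, time = 40
  J1 runs 4 units, time = 44
  J2 runs 4 units, time = 48
  J3 runs 4 units, time = 52
  J4 runs 3 units, time = 55
  J5 runs 1 units, time = 56
  J2 runs 2 units, time = 58
Finish times: [44, 58, 52, 55, 56]
Average turnaround = 265/5 = 53.0

53.0


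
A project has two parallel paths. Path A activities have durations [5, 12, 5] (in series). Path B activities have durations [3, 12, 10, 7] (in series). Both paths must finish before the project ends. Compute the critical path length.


Path A total = 5 + 12 + 5 = 22
Path B total = 3 + 12 + 10 + 7 = 32
Critical path = longest path = max(22, 32) = 32

32


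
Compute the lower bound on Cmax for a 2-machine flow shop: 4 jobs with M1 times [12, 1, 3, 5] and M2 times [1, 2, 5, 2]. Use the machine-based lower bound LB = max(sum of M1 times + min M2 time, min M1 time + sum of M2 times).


LB1 = sum(M1 times) + min(M2 times) = 21 + 1 = 22
LB2 = min(M1 times) + sum(M2 times) = 1 + 10 = 11
Lower bound = max(LB1, LB2) = max(22, 11) = 22

22


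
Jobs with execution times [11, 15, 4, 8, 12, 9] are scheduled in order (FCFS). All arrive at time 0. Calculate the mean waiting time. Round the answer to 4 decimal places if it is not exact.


FCFS order (as given): [11, 15, 4, 8, 12, 9]
Waiting times:
  Job 1: wait = 0
  Job 2: wait = 11
  Job 3: wait = 26
  Job 4: wait = 30
  Job 5: wait = 38
  Job 6: wait = 50
Sum of waiting times = 155
Average waiting time = 155/6 = 25.8333

25.8333


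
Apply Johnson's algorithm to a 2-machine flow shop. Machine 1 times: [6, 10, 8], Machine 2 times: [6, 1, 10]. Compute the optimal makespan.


Apply Johnson's rule:
  Group 1 (a <= b): [(1, 6, 6), (3, 8, 10)]
  Group 2 (a > b): [(2, 10, 1)]
Optimal job order: [1, 3, 2]
Schedule:
  Job 1: M1 done at 6, M2 done at 12
  Job 3: M1 done at 14, M2 done at 24
  Job 2: M1 done at 24, M2 done at 25
Makespan = 25

25


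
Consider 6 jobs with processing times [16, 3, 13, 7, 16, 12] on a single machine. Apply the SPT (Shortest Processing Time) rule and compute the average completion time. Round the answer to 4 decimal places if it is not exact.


Sort jobs by processing time (SPT order): [3, 7, 12, 13, 16, 16]
Compute completion times sequentially:
  Job 1: processing = 3, completes at 3
  Job 2: processing = 7, completes at 10
  Job 3: processing = 12, completes at 22
  Job 4: processing = 13, completes at 35
  Job 5: processing = 16, completes at 51
  Job 6: processing = 16, completes at 67
Sum of completion times = 188
Average completion time = 188/6 = 31.3333

31.3333


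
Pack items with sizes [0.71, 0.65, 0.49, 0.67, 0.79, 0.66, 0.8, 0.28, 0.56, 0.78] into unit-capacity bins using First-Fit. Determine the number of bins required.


Place items sequentially using First-Fit:
  Item 0.71 -> new Bin 1
  Item 0.65 -> new Bin 2
  Item 0.49 -> new Bin 3
  Item 0.67 -> new Bin 4
  Item 0.79 -> new Bin 5
  Item 0.66 -> new Bin 6
  Item 0.8 -> new Bin 7
  Item 0.28 -> Bin 1 (now 0.99)
  Item 0.56 -> new Bin 8
  Item 0.78 -> new Bin 9
Total bins used = 9

9


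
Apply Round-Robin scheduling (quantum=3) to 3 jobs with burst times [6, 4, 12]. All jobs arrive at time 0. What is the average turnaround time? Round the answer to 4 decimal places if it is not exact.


Time quantum = 3
Execution trace:
  J1 runs 3 units, time = 3
  J2 runs 3 units, time = 6
  J3 runs 3 units, time = 9
  J1 runs 3 units, time = 12
  J2 runs 1 units, time = 13
  J3 runs 3 units, time = 16
  J3 runs 3 units, time = 19
  J3 runs 3 units, time = 22
Finish times: [12, 13, 22]
Average turnaround = 47/3 = 15.6667

15.6667


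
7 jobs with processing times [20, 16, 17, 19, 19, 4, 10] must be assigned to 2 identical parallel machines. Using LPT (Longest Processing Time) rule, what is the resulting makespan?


Sort jobs in decreasing order (LPT): [20, 19, 19, 17, 16, 10, 4]
Assign each job to the least loaded machine:
  Machine 1: jobs [20, 17, 16], load = 53
  Machine 2: jobs [19, 19, 10, 4], load = 52
Makespan = max load = 53

53


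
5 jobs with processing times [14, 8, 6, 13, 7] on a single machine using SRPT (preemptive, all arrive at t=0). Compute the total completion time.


Since all jobs arrive at t=0, SRPT equals SPT ordering.
SPT order: [6, 7, 8, 13, 14]
Completion times:
  Job 1: p=6, C=6
  Job 2: p=7, C=13
  Job 3: p=8, C=21
  Job 4: p=13, C=34
  Job 5: p=14, C=48
Total completion time = 6 + 13 + 21 + 34 + 48 = 122

122


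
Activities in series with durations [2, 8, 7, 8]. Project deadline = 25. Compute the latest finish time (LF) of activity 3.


LF(activity 3) = deadline - sum of successor durations
Successors: activities 4 through 4 with durations [8]
Sum of successor durations = 8
LF = 25 - 8 = 17

17


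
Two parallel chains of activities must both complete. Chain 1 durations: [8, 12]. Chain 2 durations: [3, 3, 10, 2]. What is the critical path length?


Path A total = 8 + 12 = 20
Path B total = 3 + 3 + 10 + 2 = 18
Critical path = longest path = max(20, 18) = 20

20


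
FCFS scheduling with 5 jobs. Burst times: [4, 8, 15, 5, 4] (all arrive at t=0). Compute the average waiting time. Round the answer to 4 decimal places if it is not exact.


FCFS order (as given): [4, 8, 15, 5, 4]
Waiting times:
  Job 1: wait = 0
  Job 2: wait = 4
  Job 3: wait = 12
  Job 4: wait = 27
  Job 5: wait = 32
Sum of waiting times = 75
Average waiting time = 75/5 = 15.0

15.0


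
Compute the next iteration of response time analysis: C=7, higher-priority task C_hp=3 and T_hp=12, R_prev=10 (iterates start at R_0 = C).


R_next = C + ceil(R_prev / T_hp) * C_hp
ceil(10 / 12) = ceil(0.8333) = 1
Interference = 1 * 3 = 3
R_next = 7 + 3 = 10
R_next = R_prev, so the iteration has converged (response time = 10).

10


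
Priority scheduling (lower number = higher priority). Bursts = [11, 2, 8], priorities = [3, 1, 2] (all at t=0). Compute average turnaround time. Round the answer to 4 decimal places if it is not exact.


Sort by priority (ascending = highest first):
Order: [(1, 2), (2, 8), (3, 11)]
Completion times:
  Priority 1, burst=2, C=2
  Priority 2, burst=8, C=10
  Priority 3, burst=11, C=21
Average turnaround = 33/3 = 11.0

11.0


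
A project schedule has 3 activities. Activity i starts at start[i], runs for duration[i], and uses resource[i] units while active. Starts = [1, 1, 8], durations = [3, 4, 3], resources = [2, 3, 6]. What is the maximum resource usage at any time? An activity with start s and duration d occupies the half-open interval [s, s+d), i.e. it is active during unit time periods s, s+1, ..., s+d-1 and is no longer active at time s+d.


Each activity i is active on [start_i, start_i + duration_i).
Compute total resource usage per time slot:
  t=0: active resources = [], total = 0
  t=1: active resources = [2, 3], total = 5
  t=2: active resources = [2, 3], total = 5
  t=3: active resources = [2, 3], total = 5
  t=4: active resources = [3], total = 3
  t=5: active resources = [], total = 0
  t=6: active resources = [], total = 0
  t=7: active resources = [], total = 0
  t=8: active resources = [6], total = 6
  t=9: active resources = [6], total = 6
  t=10: active resources = [6], total = 6
Peak resource demand = 6

6


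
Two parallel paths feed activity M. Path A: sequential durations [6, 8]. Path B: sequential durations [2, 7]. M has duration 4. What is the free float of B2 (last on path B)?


ES(B2) = sum of predecessors on chain B = 2
EF(B2) = ES + duration = 2 + 7 = 9
Successor of B2 is M. ES(M) = max(sum(A), sum(B)) = max(14, 9) = 14
Free float = ES(successor) - EF(current) = 14 - 9 = 5

5


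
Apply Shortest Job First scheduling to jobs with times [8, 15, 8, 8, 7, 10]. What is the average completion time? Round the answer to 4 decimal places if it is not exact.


SJF order (ascending): [7, 8, 8, 8, 10, 15]
Completion times:
  Job 1: burst=7, C=7
  Job 2: burst=8, C=15
  Job 3: burst=8, C=23
  Job 4: burst=8, C=31
  Job 5: burst=10, C=41
  Job 6: burst=15, C=56
Average completion = 173/6 = 28.8333

28.8333


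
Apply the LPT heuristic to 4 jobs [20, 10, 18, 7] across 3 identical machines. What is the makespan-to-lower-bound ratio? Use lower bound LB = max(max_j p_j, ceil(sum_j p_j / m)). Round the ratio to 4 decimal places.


LPT order: [20, 18, 10, 7]
Machine loads after assignment: [20, 18, 17]
LPT makespan = 20
Lower bound = max(max_job, ceil(total/3)) = max(20, 19) = 20
Ratio = 20 / 20 = 1.0

1.0


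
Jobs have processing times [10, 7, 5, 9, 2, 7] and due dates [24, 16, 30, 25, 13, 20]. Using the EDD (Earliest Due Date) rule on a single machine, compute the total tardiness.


Sort by due date (EDD order): [(2, 13), (7, 16), (7, 20), (10, 24), (9, 25), (5, 30)]
Compute completion times and tardiness:
  Job 1: p=2, d=13, C=2, tardiness=max(0,2-13)=0
  Job 2: p=7, d=16, C=9, tardiness=max(0,9-16)=0
  Job 3: p=7, d=20, C=16, tardiness=max(0,16-20)=0
  Job 4: p=10, d=24, C=26, tardiness=max(0,26-24)=2
  Job 5: p=9, d=25, C=35, tardiness=max(0,35-25)=10
  Job 6: p=5, d=30, C=40, tardiness=max(0,40-30)=10
Total tardiness = 22

22


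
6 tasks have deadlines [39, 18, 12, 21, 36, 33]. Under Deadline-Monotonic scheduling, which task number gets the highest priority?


Sort tasks by relative deadline (ascending):
  Task 3: deadline = 12
  Task 2: deadline = 18
  Task 4: deadline = 21
  Task 6: deadline = 33
  Task 5: deadline = 36
  Task 1: deadline = 39
Priority order (highest first): [3, 2, 4, 6, 5, 1]
Highest priority task = 3

3


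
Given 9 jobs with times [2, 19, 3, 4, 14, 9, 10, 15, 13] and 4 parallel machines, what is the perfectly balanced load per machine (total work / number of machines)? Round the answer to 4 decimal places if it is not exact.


Total processing time = 2 + 19 + 3 + 4 + 14 + 9 + 10 + 15 + 13 = 89
Number of machines = 4
Ideal balanced load = 89 / 4 = 22.25

22.25


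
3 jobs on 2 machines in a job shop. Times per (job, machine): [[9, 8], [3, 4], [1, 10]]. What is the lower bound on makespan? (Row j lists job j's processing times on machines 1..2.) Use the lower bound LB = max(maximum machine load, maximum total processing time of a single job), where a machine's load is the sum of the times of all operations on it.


Machine loads:
  Machine 1: 9 + 3 + 1 = 13
  Machine 2: 8 + 4 + 10 = 22
Max machine load = 22
Job totals:
  Job 1: 17
  Job 2: 7
  Job 3: 11
Max job total = 17
Lower bound = max(22, 17) = 22

22


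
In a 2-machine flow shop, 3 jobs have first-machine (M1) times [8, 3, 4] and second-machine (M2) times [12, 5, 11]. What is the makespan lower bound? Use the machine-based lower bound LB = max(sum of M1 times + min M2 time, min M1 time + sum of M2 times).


LB1 = sum(M1 times) + min(M2 times) = 15 + 5 = 20
LB2 = min(M1 times) + sum(M2 times) = 3 + 28 = 31
Lower bound = max(LB1, LB2) = max(20, 31) = 31

31


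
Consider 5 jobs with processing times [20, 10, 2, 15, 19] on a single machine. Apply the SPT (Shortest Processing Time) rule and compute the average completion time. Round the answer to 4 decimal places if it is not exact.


Sort jobs by processing time (SPT order): [2, 10, 15, 19, 20]
Compute completion times sequentially:
  Job 1: processing = 2, completes at 2
  Job 2: processing = 10, completes at 12
  Job 3: processing = 15, completes at 27
  Job 4: processing = 19, completes at 46
  Job 5: processing = 20, completes at 66
Sum of completion times = 153
Average completion time = 153/5 = 30.6

30.6


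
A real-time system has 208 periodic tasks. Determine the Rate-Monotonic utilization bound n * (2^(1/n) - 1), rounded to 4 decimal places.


Compute 2^(1/208) = 1.0033379971
Subtract 1: 1.0033379971 - 1 = 0.0033379971
Multiply by n: 208 * 0.0033379971 = 0.6943033968
Round to 4 dp: 0.6943

0.6943


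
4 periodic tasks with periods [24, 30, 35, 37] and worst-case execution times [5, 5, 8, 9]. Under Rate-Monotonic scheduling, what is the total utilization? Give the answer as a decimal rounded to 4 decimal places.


Compute individual utilizations (exact fractions):
  Task 1: C/T = 5/24 (approx. 0.2083)
  Task 2: C/T = 5/30 = 1/6 (approx. 0.1667)
  Task 3: C/T = 8/35 (approx. 0.2286)
  Task 4: C/T = 9/37 (approx. 0.2432)
Total utilization U = 5/24 + 1/6 + 8/35 + 9/37 = 8773/10360
Rounded to 4 decimal places: U = 0.8468
RM (Liu & Layland) bound for 4 tasks = 0.756828; compare with U = 8773/10360 (approx. 0.846815)
bound < U <= 1, so the RM sufficient condition is not met (inconclusive; an exact test such as response-time analysis is needed).

0.8468


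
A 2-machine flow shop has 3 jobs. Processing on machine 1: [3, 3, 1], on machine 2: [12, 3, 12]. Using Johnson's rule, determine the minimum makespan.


Apply Johnson's rule:
  Group 1 (a <= b): [(3, 1, 12), (1, 3, 12), (2, 3, 3)]
  Group 2 (a > b): []
Optimal job order: [3, 1, 2]
Schedule:
  Job 3: M1 done at 1, M2 done at 13
  Job 1: M1 done at 4, M2 done at 25
  Job 2: M1 done at 7, M2 done at 28
Makespan = 28

28


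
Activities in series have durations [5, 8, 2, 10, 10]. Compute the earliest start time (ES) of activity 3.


Activity 3 starts after activities 1 through 2 complete.
Predecessor durations: [5, 8]
ES = 5 + 8 = 13

13


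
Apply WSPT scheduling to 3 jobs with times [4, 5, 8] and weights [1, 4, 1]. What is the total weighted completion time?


Compute p/w ratios and sort ascending (WSPT): [(5, 4), (4, 1), (8, 1)]
Compute weighted completion times:
  Job (p=5,w=4): C=5, w*C=4*5=20
  Job (p=4,w=1): C=9, w*C=1*9=9
  Job (p=8,w=1): C=17, w*C=1*17=17
Total weighted completion time = 46

46


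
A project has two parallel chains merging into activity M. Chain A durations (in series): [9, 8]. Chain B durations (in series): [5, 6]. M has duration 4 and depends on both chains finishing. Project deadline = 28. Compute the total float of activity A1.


Forward pass: ES(A1) = sum of predecessors on chain A = 0
EF = ES + duration = 0 + 9 = 9
Backward pass: LF(M) = deadline = 28; LS(M) = 28 - 4 = 24
LF(A1) = LS(M) - sum(successors on chain A) = 24 - 8 = 16
LS = LF - duration = 16 - 9 = 7
Total float = LS - ES = 7 - 0 = 7

7


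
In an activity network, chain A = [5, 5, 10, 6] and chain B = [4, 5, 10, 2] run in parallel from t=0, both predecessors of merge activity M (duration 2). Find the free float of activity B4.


ES(B4) = sum of predecessors on chain B = 19
EF(B4) = ES + duration = 19 + 2 = 21
Successor of B4 is M. ES(M) = max(sum(A), sum(B)) = max(26, 21) = 26
Free float = ES(successor) - EF(current) = 26 - 21 = 5

5


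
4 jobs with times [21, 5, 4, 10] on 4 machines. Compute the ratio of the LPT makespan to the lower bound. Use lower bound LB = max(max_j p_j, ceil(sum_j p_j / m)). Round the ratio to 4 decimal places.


LPT order: [21, 10, 5, 4]
Machine loads after assignment: [21, 10, 5, 4]
LPT makespan = 21
Lower bound = max(max_job, ceil(total/4)) = max(21, 10) = 21
Ratio = 21 / 21 = 1.0

1.0


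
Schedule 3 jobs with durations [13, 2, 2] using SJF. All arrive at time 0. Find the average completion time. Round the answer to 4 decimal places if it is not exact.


SJF order (ascending): [2, 2, 13]
Completion times:
  Job 1: burst=2, C=2
  Job 2: burst=2, C=4
  Job 3: burst=13, C=17
Average completion = 23/3 = 7.6667

7.6667


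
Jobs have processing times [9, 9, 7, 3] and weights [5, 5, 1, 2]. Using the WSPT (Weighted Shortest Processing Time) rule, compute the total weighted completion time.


Compute p/w ratios and sort ascending (WSPT): [(3, 2), (9, 5), (9, 5), (7, 1)]
Compute weighted completion times:
  Job (p=3,w=2): C=3, w*C=2*3=6
  Job (p=9,w=5): C=12, w*C=5*12=60
  Job (p=9,w=5): C=21, w*C=5*21=105
  Job (p=7,w=1): C=28, w*C=1*28=28
Total weighted completion time = 199

199


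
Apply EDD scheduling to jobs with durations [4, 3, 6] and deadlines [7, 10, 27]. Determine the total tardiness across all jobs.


Sort by due date (EDD order): [(4, 7), (3, 10), (6, 27)]
Compute completion times and tardiness:
  Job 1: p=4, d=7, C=4, tardiness=max(0,4-7)=0
  Job 2: p=3, d=10, C=7, tardiness=max(0,7-10)=0
  Job 3: p=6, d=27, C=13, tardiness=max(0,13-27)=0
Total tardiness = 0

0


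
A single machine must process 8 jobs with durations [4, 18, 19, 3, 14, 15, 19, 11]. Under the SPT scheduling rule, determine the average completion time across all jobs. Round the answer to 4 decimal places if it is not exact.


Sort jobs by processing time (SPT order): [3, 4, 11, 14, 15, 18, 19, 19]
Compute completion times sequentially:
  Job 1: processing = 3, completes at 3
  Job 2: processing = 4, completes at 7
  Job 3: processing = 11, completes at 18
  Job 4: processing = 14, completes at 32
  Job 5: processing = 15, completes at 47
  Job 6: processing = 18, completes at 65
  Job 7: processing = 19, completes at 84
  Job 8: processing = 19, completes at 103
Sum of completion times = 359
Average completion time = 359/8 = 44.875

44.875


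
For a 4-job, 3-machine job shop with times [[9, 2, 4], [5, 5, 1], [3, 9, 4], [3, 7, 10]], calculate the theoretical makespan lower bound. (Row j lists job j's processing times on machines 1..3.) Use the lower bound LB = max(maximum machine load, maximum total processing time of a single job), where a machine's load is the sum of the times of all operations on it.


Machine loads:
  Machine 1: 9 + 5 + 3 + 3 = 20
  Machine 2: 2 + 5 + 9 + 7 = 23
  Machine 3: 4 + 1 + 4 + 10 = 19
Max machine load = 23
Job totals:
  Job 1: 15
  Job 2: 11
  Job 3: 16
  Job 4: 20
Max job total = 20
Lower bound = max(23, 20) = 23

23


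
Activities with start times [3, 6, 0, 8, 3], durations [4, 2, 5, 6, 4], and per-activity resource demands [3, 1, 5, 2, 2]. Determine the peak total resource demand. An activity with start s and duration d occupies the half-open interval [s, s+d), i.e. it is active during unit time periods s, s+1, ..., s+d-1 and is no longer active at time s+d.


Each activity i is active on [start_i, start_i + duration_i).
Compute total resource usage per time slot:
  t=0: active resources = [5], total = 5
  t=1: active resources = [5], total = 5
  t=2: active resources = [5], total = 5
  t=3: active resources = [3, 5, 2], total = 10
  t=4: active resources = [3, 5, 2], total = 10
  t=5: active resources = [3, 2], total = 5
  t=6: active resources = [3, 1, 2], total = 6
  t=7: active resources = [1], total = 1
  t=8: active resources = [2], total = 2
  t=9: active resources = [2], total = 2
  t=10: active resources = [2], total = 2
  t=11: active resources = [2], total = 2
  t=12: active resources = [2], total = 2
  t=13: active resources = [2], total = 2
Peak resource demand = 10

10


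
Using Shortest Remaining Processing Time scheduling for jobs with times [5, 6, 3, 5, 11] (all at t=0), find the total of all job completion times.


Since all jobs arrive at t=0, SRPT equals SPT ordering.
SPT order: [3, 5, 5, 6, 11]
Completion times:
  Job 1: p=3, C=3
  Job 2: p=5, C=8
  Job 3: p=5, C=13
  Job 4: p=6, C=19
  Job 5: p=11, C=30
Total completion time = 3 + 8 + 13 + 19 + 30 = 73

73


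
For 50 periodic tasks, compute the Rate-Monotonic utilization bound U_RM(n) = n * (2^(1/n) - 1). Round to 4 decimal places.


Compute 2^(1/50) = 1.0139594798
Subtract 1: 1.0139594798 - 1 = 0.0139594798
Multiply by n: 50 * 0.0139594798 = 0.6979739900
Round to 4 dp: 0.6980

0.6980


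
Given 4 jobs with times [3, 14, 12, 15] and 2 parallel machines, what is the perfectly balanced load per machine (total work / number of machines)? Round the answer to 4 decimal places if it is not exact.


Total processing time = 3 + 14 + 12 + 15 = 44
Number of machines = 2
Ideal balanced load = 44 / 2 = 22.0

22.0


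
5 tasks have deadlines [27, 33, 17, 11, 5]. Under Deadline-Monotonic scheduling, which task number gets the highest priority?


Sort tasks by relative deadline (ascending):
  Task 5: deadline = 5
  Task 4: deadline = 11
  Task 3: deadline = 17
  Task 1: deadline = 27
  Task 2: deadline = 33
Priority order (highest first): [5, 4, 3, 1, 2]
Highest priority task = 5

5


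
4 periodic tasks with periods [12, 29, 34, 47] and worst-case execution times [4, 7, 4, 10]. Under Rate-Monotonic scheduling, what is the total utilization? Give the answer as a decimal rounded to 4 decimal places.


Compute individual utilizations (exact fractions):
  Task 1: C/T = 4/12 = 1/3 (approx. 0.3333)
  Task 2: C/T = 7/29 (approx. 0.2414)
  Task 3: C/T = 4/34 = 2/17 (approx. 0.1176)
  Task 4: C/T = 10/47 (approx. 0.2128)
Total utilization U = 1/3 + 7/29 + 2/17 + 10/47 = 62918/69513
Rounded to 4 decimal places: U = 0.9051
RM (Liu & Layland) bound for 4 tasks = 0.756828; compare with U = 62918/69513 (approx. 0.905126)
bound < U <= 1, so the RM sufficient condition is not met (inconclusive; an exact test such as response-time analysis is needed).

0.9051
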